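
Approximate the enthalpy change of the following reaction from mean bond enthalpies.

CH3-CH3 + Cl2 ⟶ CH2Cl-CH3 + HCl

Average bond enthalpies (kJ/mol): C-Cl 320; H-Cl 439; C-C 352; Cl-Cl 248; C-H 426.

Bonds broken (reactants):
  C-C: 1 × 352 = 352
  C-H: 6 × 426 = 2556
  Cl-Cl: 1 × 248 = 248
  Σ(broken) = 3156 kJ
Bonds formed (products):
  C-C: 1 × 352 = 352
  C-Cl: 1 × 320 = 320
  C-H: 5 × 426 = 2130
  H-Cl: 1 × 439 = 439
  Σ(formed) = 3241 kJ
ΔH = Σ(broken) − Σ(formed) = 3156 − 3241 = −85 kJ

ΔH ≈ −85 kJ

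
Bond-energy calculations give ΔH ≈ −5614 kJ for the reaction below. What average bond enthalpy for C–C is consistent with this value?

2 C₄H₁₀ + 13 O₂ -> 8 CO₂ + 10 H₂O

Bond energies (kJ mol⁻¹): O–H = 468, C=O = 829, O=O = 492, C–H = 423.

D(C–C) ≈ 359 kJ/mol

Let D be the C–C bond energy.
Σ(broken) = 6×D + 20×423 + 13×492 = 14856 + 6D
Σ(formed) = 16×829 + 20×468 = 22624
ΔH = Σ(broken) − Σ(formed) = (14856 + 6D) − (22624) = −7768 + 6D
Setting this equal to −5614 kJ gives 6D = 2154, so D = 359 kJ/mol.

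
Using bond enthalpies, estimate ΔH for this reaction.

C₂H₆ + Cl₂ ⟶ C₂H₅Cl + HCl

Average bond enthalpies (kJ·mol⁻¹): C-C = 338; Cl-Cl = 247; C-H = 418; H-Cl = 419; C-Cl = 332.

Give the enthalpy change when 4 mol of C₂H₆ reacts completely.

Bonds broken (reactants):
  C-C: 1 × 338 = 338
  C-H: 6 × 418 = 2508
  Cl-Cl: 1 × 247 = 247
  Σ(broken) = 3093 kJ
Bonds formed (products):
  C-C: 1 × 338 = 338
  C-Cl: 1 × 332 = 332
  C-H: 5 × 418 = 2090
  H-Cl: 1 × 419 = 419
  Σ(formed) = 3179 kJ
ΔH = Σ(broken) − Σ(formed) = 3093 − 3179 = −86 kJ
For 4× the reaction as written: 4 × (−86) = −344 kJ

ΔH = −344 kJ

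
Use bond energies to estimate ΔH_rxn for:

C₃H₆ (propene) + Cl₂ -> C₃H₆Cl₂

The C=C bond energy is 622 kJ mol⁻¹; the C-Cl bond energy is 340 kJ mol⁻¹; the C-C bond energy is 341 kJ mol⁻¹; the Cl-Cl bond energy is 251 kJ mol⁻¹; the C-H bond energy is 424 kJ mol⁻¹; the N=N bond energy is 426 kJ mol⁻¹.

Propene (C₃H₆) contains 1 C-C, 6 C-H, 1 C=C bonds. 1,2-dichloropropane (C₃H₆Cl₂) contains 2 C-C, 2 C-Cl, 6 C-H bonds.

ΔH ≈ −148 kJ

Bonds broken (reactants):
  C-C: 1 × 341 = 341
  C-H: 6 × 424 = 2544
  C=C: 1 × 622 = 622
  Cl-Cl: 1 × 251 = 251
  Σ(broken) = 3758 kJ
Bonds formed (products):
  C-C: 2 × 341 = 682
  C-Cl: 2 × 340 = 680
  C-H: 6 × 424 = 2544
  Σ(formed) = 3906 kJ
ΔH = Σ(broken) − Σ(formed) = 3758 − 3906 = −148 kJ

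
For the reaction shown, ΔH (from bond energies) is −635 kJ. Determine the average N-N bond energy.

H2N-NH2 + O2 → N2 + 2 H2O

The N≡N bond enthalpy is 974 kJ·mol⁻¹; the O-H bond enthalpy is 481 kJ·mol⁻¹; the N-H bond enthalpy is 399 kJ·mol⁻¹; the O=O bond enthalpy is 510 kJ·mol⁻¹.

Let D be the N-N bond energy.
Σ(broken) = 4×399 + 1×D + 1×510 = 2106 + D
Σ(formed) = 1×974 + 4×481 = 2898
ΔH = Σ(broken) − Σ(formed) = (2106 + D) − (2898) = −792 + D
Setting this equal to −635 kJ gives D = 157 kJ/mol.

D(N-N) ≈ 157 kJ/mol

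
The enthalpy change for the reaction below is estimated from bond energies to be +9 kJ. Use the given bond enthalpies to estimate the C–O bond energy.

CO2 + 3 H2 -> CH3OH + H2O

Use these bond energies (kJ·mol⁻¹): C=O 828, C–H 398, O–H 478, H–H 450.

D(C–O) ≈ 369 kJ/mol

Let D be the C–O bond energy.
Σ(broken) = 2×828 + 3×450 = 3006
Σ(formed) = 3×398 + 1×D + 3×478 = 2628 + D
ΔH = Σ(broken) − Σ(formed) = (3006) − (2628 + D) = +378 − D
Setting this equal to +9 kJ gives D = 369 kJ/mol.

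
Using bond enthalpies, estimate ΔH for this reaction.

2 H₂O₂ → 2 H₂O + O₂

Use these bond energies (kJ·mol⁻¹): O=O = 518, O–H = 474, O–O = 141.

ΔH ≈ −236 kJ

Bonds broken (reactants):
  O–H: 4 × 474 = 1896
  O–O: 2 × 141 = 282
  Σ(broken) = 2178 kJ
Bonds formed (products):
  O–H: 4 × 474 = 1896
  O=O: 1 × 518 = 518
  Σ(formed) = 2414 kJ
ΔH = Σ(broken) − Σ(formed) = 2178 − 2414 = −236 kJ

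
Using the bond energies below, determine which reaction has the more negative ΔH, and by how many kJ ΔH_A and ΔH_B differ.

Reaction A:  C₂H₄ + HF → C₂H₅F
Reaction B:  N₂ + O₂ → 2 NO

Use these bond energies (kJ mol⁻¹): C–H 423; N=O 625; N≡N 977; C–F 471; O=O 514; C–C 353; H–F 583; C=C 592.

Reaction A, by 313 kJ

Reaction A:
  Bonds broken (reactants):
    C–H: 4 × 423 = 1692
    C=C: 1 × 592 = 592
    H–F: 1 × 583 = 583
    Σ(broken) = 2867 kJ
  Bonds formed (products):
    C–C: 1 × 353 = 353
    C–F: 1 × 471 = 471
    C–H: 5 × 423 = 2115
    Σ(formed) = 2939 kJ
  ΔH_A = 2867 − 2939 = −72 kJ
Reaction B:
  Bonds broken (reactants):
    N≡N: 1 × 977 = 977
    O=O: 1 × 514 = 514
    Σ(broken) = 1491 kJ
  Bonds formed (products):
    N=O: 2 × 625 = 1250
    Σ(formed) = 1250 kJ
  ΔH_B = 1491 − 1250 = +241 kJ
ΔH_A − ΔH_B = −313 kJ, so reaction A has the more negative ΔH; |ΔH_A − ΔH_B| = 313 kJ.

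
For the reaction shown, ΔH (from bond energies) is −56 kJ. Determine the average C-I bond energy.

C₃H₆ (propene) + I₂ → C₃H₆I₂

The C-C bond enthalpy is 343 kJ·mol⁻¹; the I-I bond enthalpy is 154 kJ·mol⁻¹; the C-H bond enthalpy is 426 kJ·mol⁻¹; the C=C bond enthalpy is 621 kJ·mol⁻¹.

Let D be the C-I bond energy.
Σ(broken) = 1×343 + 6×426 + 1×621 + 1×154 = 3674
Σ(formed) = 2×343 + 6×426 + 2×D = 3242 + 2D
ΔH = Σ(broken) − Σ(formed) = (3674) − (3242 + 2D) = +432 − 2D
Setting this equal to −56 kJ gives 2D = 488, so D = 244 kJ/mol.

D(C-I) ≈ 244 kJ/mol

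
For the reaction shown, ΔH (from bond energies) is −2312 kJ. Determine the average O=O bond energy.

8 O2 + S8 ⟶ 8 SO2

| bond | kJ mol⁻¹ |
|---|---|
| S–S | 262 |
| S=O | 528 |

D(O=O) ≈ 505 kJ/mol

Let D be the O=O bond energy.
Σ(broken) = 8×D + 8×262 = 2096 + 8D
Σ(formed) = 16×528 = 8448
ΔH = Σ(broken) − Σ(formed) = (2096 + 8D) − (8448) = −6352 + 8D
Setting this equal to −2312 kJ gives 8D = 4040, so D = 505 kJ/mol.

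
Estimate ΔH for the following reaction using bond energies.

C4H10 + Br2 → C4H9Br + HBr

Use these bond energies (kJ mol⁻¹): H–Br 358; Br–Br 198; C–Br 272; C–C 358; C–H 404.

ΔH ≈ −28 kJ

Bonds broken (reactants):
  Br–Br: 1 × 198 = 198
  C–C: 3 × 358 = 1074
  C–H: 10 × 404 = 4040
  Σ(broken) = 5312 kJ
Bonds formed (products):
  C–Br: 1 × 272 = 272
  C–C: 3 × 358 = 1074
  C–H: 9 × 404 = 3636
  H–Br: 1 × 358 = 358
  Σ(formed) = 5340 kJ
ΔH = Σ(broken) − Σ(formed) = 5312 − 5340 = −28 kJ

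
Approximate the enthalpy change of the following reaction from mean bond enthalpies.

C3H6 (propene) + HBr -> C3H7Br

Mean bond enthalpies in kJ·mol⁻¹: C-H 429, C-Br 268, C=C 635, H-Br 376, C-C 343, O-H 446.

Bonds broken (reactants):
  C-C: 1 × 343 = 343
  C-H: 6 × 429 = 2574
  C=C: 1 × 635 = 635
  H-Br: 1 × 376 = 376
  Σ(broken) = 3928 kJ
Bonds formed (products):
  C-Br: 1 × 268 = 268
  C-C: 2 × 343 = 686
  C-H: 7 × 429 = 3003
  Σ(formed) = 3957 kJ
ΔH = Σ(broken) − Σ(formed) = 3928 − 3957 = −29 kJ

ΔH ≈ −29 kJ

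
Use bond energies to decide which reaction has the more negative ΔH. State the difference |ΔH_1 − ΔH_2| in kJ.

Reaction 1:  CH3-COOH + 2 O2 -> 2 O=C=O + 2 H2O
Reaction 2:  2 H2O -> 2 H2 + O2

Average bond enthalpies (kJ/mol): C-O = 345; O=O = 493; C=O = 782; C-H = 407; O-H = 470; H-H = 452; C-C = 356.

Reaction 1, by 1331 kJ

Reaction 1:
  Bonds broken (reactants):
    C-C: 1 × 356 = 356
    C-H: 3 × 407 = 1221
    C-O: 1 × 345 = 345
    C=O: 1 × 782 = 782
    O-H: 1 × 470 = 470
    O=O: 2 × 493 = 986
    Σ(broken) = 4160 kJ
  Bonds formed (products):
    C=O: 4 × 782 = 3128
    O-H: 4 × 470 = 1880
    Σ(formed) = 5008 kJ
  ΔH_1 = 4160 − 5008 = −848 kJ
Reaction 2:
  Bonds broken (reactants):
    O-H: 4 × 470 = 1880
    Σ(broken) = 1880 kJ
  Bonds formed (products):
    H-H: 2 × 452 = 904
    O=O: 1 × 493 = 493
    Σ(formed) = 1397 kJ
  ΔH_2 = 1880 − 1397 = +483 kJ
ΔH_1 − ΔH_2 = −1331 kJ, so reaction 1 has the more negative ΔH; |ΔH_1 − ΔH_2| = 1331 kJ.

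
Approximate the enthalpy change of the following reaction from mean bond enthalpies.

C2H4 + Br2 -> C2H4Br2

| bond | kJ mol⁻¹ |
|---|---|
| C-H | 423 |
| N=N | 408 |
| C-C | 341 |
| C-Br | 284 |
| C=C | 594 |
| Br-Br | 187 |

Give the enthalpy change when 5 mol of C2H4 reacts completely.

Bonds broken (reactants):
  Br-Br: 1 × 187 = 187
  C-H: 4 × 423 = 1692
  C=C: 1 × 594 = 594
  Σ(broken) = 2473 kJ
Bonds formed (products):
  C-Br: 2 × 284 = 568
  C-C: 1 × 341 = 341
  C-H: 4 × 423 = 1692
  Σ(formed) = 2601 kJ
ΔH = Σ(broken) − Σ(formed) = 2473 − 2601 = −128 kJ
For 5× the reaction as written: 5 × (−128) = −640 kJ

ΔH = −640 kJ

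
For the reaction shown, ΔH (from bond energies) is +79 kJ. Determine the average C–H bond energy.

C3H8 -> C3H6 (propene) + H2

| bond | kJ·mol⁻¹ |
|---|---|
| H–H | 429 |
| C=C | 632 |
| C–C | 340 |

D(C–H) ≈ 400 kJ/mol

Let D be the C–H bond energy.
Σ(broken) = 2×340 + 8×D = 680 + 8D
Σ(formed) = 1×340 + 6×D + 1×632 + 1×429 = 1401 + 6D
ΔH = Σ(broken) − Σ(formed) = (680 + 8D) − (1401 + 6D) = −721 + 2D
Setting this equal to +79 kJ gives 2D = 800, so D = 400 kJ/mol.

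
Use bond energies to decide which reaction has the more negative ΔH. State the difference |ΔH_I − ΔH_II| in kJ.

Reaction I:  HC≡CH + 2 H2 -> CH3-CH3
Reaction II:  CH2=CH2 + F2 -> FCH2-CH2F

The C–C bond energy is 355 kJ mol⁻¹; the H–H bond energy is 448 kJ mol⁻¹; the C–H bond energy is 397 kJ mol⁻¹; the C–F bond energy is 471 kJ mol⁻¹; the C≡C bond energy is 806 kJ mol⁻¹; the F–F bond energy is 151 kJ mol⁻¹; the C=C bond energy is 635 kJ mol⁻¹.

Reaction I:
  Bonds broken (reactants):
    C≡C: 1 × 806 = 806
    C–H: 2 × 397 = 794
    H–H: 2 × 448 = 896
    Σ(broken) = 2496 kJ
  Bonds formed (products):
    C–C: 1 × 355 = 355
    C–H: 6 × 397 = 2382
    Σ(formed) = 2737 kJ
  ΔH_I = 2496 − 2737 = −241 kJ
Reaction II:
  Bonds broken (reactants):
    C–H: 4 × 397 = 1588
    C=C: 1 × 635 = 635
    F–F: 1 × 151 = 151
    Σ(broken) = 2374 kJ
  Bonds formed (products):
    C–C: 1 × 355 = 355
    C–F: 2 × 471 = 942
    C–H: 4 × 397 = 1588
    Σ(formed) = 2885 kJ
  ΔH_II = 2374 − 2885 = −511 kJ
ΔH_I − ΔH_II = +270 kJ, so reaction II has the more negative ΔH; |ΔH_I − ΔH_II| = 270 kJ.

Reaction II, by 270 kJ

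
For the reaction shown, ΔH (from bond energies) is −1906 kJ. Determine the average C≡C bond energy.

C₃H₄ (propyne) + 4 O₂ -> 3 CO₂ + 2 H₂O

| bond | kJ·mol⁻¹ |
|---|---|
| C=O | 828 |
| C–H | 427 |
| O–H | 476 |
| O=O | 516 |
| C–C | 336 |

Let D be the C≡C bond energy.
Σ(broken) = 1×D + 1×336 + 4×427 + 4×516 = 4108 + D
Σ(formed) = 6×828 + 4×476 = 6872
ΔH = Σ(broken) − Σ(formed) = (4108 + D) − (6872) = −2764 + D
Setting this equal to −1906 kJ gives D = 858 kJ/mol.

D(C≡C) ≈ 858 kJ/mol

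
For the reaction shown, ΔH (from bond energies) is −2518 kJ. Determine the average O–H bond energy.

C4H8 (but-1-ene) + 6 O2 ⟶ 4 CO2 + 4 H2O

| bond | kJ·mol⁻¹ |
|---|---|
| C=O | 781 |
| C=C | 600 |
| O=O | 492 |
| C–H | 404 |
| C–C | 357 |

Let D be the O–H bond energy.
Σ(broken) = 2×357 + 8×404 + 1×600 + 6×492 = 7498
Σ(formed) = 8×781 + 8×D = 6248 + 8D
ΔH = Σ(broken) − Σ(formed) = (7498) − (6248 + 8D) = +1250 − 8D
Setting this equal to −2518 kJ gives 8D = 3768, so D = 471 kJ/mol.

D(O–H) ≈ 471 kJ/mol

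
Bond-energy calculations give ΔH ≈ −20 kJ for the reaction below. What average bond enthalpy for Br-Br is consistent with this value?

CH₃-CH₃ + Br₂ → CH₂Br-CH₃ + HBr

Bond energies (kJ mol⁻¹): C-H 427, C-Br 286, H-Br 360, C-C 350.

D(Br-Br) ≈ 199 kJ/mol

Let D be the Br-Br bond energy.
Σ(broken) = 1×D + 1×350 + 6×427 = 2912 + D
Σ(formed) = 1×286 + 1×350 + 5×427 + 1×360 = 3131
ΔH = Σ(broken) − Σ(formed) = (2912 + D) − (3131) = −219 + D
Setting this equal to −20 kJ gives D = 199 kJ/mol.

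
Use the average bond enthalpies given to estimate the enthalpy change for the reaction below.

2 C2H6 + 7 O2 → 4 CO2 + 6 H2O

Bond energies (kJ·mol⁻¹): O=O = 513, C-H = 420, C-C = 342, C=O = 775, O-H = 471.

Bonds broken (reactants):
  C-C: 2 × 342 = 684
  C-H: 12 × 420 = 5040
  O=O: 7 × 513 = 3591
  Σ(broken) = 9315 kJ
Bonds formed (products):
  C=O: 8 × 775 = 6200
  O-H: 12 × 471 = 5652
  Σ(formed) = 11852 kJ
ΔH = Σ(broken) − Σ(formed) = 9315 − 11852 = −2537 kJ

ΔH ≈ −2537 kJ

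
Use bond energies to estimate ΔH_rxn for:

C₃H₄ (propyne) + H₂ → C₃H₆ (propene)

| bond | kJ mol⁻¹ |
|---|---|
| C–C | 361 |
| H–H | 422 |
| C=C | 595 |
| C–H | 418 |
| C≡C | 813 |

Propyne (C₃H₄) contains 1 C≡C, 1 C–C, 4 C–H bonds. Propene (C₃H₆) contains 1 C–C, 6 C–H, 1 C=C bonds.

Bonds broken (reactants):
  C≡C: 1 × 813 = 813
  C–C: 1 × 361 = 361
  C–H: 4 × 418 = 1672
  H–H: 1 × 422 = 422
  Σ(broken) = 3268 kJ
Bonds formed (products):
  C–C: 1 × 361 = 361
  C–H: 6 × 418 = 2508
  C=C: 1 × 595 = 595
  Σ(formed) = 3464 kJ
ΔH = Σ(broken) − Σ(formed) = 3268 − 3464 = −196 kJ

ΔH ≈ −196 kJ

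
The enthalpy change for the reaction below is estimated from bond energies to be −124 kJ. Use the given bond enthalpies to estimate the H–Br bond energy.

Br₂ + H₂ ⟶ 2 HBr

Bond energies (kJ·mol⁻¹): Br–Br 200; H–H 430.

D(H–Br) ≈ 377 kJ/mol

Let D be the H–Br bond energy.
Σ(broken) = 1×200 + 1×430 = 630
Σ(formed) = 2×D = 2D
ΔH = Σ(broken) − Σ(formed) = (630) − (2D) = +630 − 2D
Setting this equal to −124 kJ gives 2D = 754, so D = 377 kJ/mol.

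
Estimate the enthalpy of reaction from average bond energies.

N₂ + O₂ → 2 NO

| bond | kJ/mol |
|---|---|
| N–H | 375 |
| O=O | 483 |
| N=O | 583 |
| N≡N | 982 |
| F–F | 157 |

Bonds broken (reactants):
  N≡N: 1 × 982 = 982
  O=O: 1 × 483 = 483
  Σ(broken) = 1465 kJ
Bonds formed (products):
  N=O: 2 × 583 = 1166
  Σ(formed) = 1166 kJ
ΔH = Σ(broken) − Σ(formed) = 1465 − 1166 = +299 kJ

ΔH ≈ +299 kJ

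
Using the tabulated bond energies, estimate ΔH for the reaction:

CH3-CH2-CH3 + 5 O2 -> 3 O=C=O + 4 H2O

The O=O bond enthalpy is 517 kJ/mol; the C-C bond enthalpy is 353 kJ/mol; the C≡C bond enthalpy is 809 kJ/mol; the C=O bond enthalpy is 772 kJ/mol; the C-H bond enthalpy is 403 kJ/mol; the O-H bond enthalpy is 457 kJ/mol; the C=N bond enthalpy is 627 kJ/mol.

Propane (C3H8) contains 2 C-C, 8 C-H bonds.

ΔH ≈ −1773 kJ

Bonds broken (reactants):
  C-C: 2 × 353 = 706
  C-H: 8 × 403 = 3224
  O=O: 5 × 517 = 2585
  Σ(broken) = 6515 kJ
Bonds formed (products):
  C=O: 6 × 772 = 4632
  O-H: 8 × 457 = 3656
  Σ(formed) = 8288 kJ
ΔH = Σ(broken) − Σ(formed) = 6515 − 8288 = −1773 kJ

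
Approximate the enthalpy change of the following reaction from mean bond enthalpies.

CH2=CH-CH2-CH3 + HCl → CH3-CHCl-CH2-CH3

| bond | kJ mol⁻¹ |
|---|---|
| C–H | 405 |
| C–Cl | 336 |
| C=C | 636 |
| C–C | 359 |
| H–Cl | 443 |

ΔH ≈ −21 kJ

Bonds broken (reactants):
  C–C: 2 × 359 = 718
  C–H: 8 × 405 = 3240
  C=C: 1 × 636 = 636
  H–Cl: 1 × 443 = 443
  Σ(broken) = 5037 kJ
Bonds formed (products):
  C–C: 3 × 359 = 1077
  C–Cl: 1 × 336 = 336
  C–H: 9 × 405 = 3645
  Σ(formed) = 5058 kJ
ΔH = Σ(broken) − Σ(formed) = 5037 − 5058 = −21 kJ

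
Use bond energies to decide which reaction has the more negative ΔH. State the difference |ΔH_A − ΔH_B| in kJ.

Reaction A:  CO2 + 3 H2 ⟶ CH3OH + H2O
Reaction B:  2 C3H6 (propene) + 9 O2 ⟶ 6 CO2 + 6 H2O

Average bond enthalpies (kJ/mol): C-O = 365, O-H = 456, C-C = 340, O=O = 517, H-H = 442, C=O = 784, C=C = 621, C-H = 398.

Reaction B, by 3496 kJ

Reaction A:
  Bonds broken (reactants):
    C=O: 2 × 784 = 1568
    H-H: 3 × 442 = 1326
    Σ(broken) = 2894 kJ
  Bonds formed (products):
    C-H: 3 × 398 = 1194
    C-O: 1 × 365 = 365
    O-H: 3 × 456 = 1368
    Σ(formed) = 2927 kJ
  ΔH_A = 2894 − 2927 = −33 kJ
Reaction B:
  Bonds broken (reactants):
    C-C: 2 × 340 = 680
    C-H: 12 × 398 = 4776
    C=C: 2 × 621 = 1242
    O=O: 9 × 517 = 4653
    Σ(broken) = 11351 kJ
  Bonds formed (products):
    C=O: 12 × 784 = 9408
    O-H: 12 × 456 = 5472
    Σ(formed) = 14880 kJ
  ΔH_B = 11351 − 14880 = −3529 kJ
ΔH_A − ΔH_B = +3496 kJ, so reaction B has the more negative ΔH; |ΔH_A − ΔH_B| = 3496 kJ.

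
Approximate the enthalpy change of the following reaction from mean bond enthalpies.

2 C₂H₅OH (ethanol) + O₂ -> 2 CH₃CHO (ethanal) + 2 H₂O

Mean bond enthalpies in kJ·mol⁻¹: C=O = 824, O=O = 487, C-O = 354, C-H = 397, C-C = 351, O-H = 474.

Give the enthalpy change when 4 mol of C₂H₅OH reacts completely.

Bonds broken (reactants):
  C-C: 2 × 351 = 702
  C-H: 10 × 397 = 3970
  C-O: 2 × 354 = 708
  O-H: 2 × 474 = 948
  O=O: 1 × 487 = 487
  Σ(broken) = 6815 kJ
Bonds formed (products):
  C-C: 2 × 351 = 702
  C-H: 8 × 397 = 3176
  C=O: 2 × 824 = 1648
  O-H: 4 × 474 = 1896
  Σ(formed) = 7422 kJ
ΔH = Σ(broken) − Σ(formed) = 6815 − 7422 = −607 kJ
For 2× the reaction as written: 2 × (−607) = −1214 kJ

ΔH = −1214 kJ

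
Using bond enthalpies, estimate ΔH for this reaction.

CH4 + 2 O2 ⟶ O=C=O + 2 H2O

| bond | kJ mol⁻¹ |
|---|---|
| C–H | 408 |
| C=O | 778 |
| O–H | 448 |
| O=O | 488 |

Bonds broken (reactants):
  C–H: 4 × 408 = 1632
  O=O: 2 × 488 = 976
  Σ(broken) = 2608 kJ
Bonds formed (products):
  C=O: 2 × 778 = 1556
  O–H: 4 × 448 = 1792
  Σ(formed) = 3348 kJ
ΔH = Σ(broken) − Σ(formed) = 2608 − 3348 = −740 kJ

ΔH ≈ −740 kJ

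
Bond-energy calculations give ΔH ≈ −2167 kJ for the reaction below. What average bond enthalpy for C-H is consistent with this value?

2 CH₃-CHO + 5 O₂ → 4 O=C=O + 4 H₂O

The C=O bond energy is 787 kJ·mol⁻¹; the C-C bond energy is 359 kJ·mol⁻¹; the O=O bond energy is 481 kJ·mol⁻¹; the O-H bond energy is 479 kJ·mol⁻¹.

Let D be the C-H bond energy.
Σ(broken) = 2×359 + 8×D + 2×787 + 5×481 = 4697 + 8D
Σ(formed) = 8×787 + 8×479 = 10128
ΔH = Σ(broken) − Σ(formed) = (4697 + 8D) − (10128) = −5431 + 8D
Setting this equal to −2167 kJ gives 8D = 3264, so D = 408 kJ/mol.

D(C-H) ≈ 408 kJ/mol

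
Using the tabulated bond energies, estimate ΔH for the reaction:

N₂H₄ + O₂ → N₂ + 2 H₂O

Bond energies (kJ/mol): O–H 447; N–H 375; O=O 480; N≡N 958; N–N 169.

Bonds broken (reactants):
  N–H: 4 × 375 = 1500
  N–N: 1 × 169 = 169
  O=O: 1 × 480 = 480
  Σ(broken) = 2149 kJ
Bonds formed (products):
  N≡N: 1 × 958 = 958
  O–H: 4 × 447 = 1788
  Σ(formed) = 2746 kJ
ΔH = Σ(broken) − Σ(formed) = 2149 − 2746 = −597 kJ

ΔH ≈ −597 kJ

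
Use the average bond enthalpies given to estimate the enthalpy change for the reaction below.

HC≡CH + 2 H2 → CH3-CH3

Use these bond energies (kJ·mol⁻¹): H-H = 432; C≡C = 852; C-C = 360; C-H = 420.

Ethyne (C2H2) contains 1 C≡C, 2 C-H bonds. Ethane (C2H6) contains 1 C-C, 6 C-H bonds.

ΔH ≈ −324 kJ

Bonds broken (reactants):
  C≡C: 1 × 852 = 852
  C-H: 2 × 420 = 840
  H-H: 2 × 432 = 864
  Σ(broken) = 2556 kJ
Bonds formed (products):
  C-C: 1 × 360 = 360
  C-H: 6 × 420 = 2520
  Σ(formed) = 2880 kJ
ΔH = Σ(broken) − Σ(formed) = 2556 − 2880 = −324 kJ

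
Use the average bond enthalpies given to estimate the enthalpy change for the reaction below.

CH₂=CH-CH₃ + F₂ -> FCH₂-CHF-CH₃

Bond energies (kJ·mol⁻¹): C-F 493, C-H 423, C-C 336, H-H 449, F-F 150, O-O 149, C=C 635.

Bonds broken (reactants):
  C-C: 1 × 336 = 336
  C-H: 6 × 423 = 2538
  C=C: 1 × 635 = 635
  F-F: 1 × 150 = 150
  Σ(broken) = 3659 kJ
Bonds formed (products):
  C-C: 2 × 336 = 672
  C-F: 2 × 493 = 986
  C-H: 6 × 423 = 2538
  Σ(formed) = 4196 kJ
ΔH = Σ(broken) − Σ(formed) = 3659 − 4196 = −537 kJ

ΔH ≈ −537 kJ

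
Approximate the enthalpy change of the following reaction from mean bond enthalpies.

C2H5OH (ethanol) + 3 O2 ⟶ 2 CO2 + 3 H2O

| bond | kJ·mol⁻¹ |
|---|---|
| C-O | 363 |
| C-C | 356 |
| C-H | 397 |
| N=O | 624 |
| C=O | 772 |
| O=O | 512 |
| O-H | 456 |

Bonds broken (reactants):
  C-C: 1 × 356 = 356
  C-H: 5 × 397 = 1985
  C-O: 1 × 363 = 363
  O-H: 1 × 456 = 456
  O=O: 3 × 512 = 1536
  Σ(broken) = 4696 kJ
Bonds formed (products):
  C=O: 4 × 772 = 3088
  O-H: 6 × 456 = 2736
  Σ(formed) = 5824 kJ
ΔH = Σ(broken) − Σ(formed) = 4696 − 5824 = −1128 kJ

ΔH ≈ −1128 kJ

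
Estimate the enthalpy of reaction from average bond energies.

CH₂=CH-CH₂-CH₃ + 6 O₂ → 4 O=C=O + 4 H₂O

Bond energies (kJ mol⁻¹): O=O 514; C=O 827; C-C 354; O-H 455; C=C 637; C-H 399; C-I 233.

ΔH ≈ −2635 kJ

Bonds broken (reactants):
  C-C: 2 × 354 = 708
  C-H: 8 × 399 = 3192
  C=C: 1 × 637 = 637
  O=O: 6 × 514 = 3084
  Σ(broken) = 7621 kJ
Bonds formed (products):
  C=O: 8 × 827 = 6616
  O-H: 8 × 455 = 3640
  Σ(formed) = 10256 kJ
ΔH = Σ(broken) − Σ(formed) = 7621 − 10256 = −2635 kJ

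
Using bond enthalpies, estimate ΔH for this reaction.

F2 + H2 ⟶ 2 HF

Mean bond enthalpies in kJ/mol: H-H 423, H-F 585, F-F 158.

Bonds broken (reactants):
  F-F: 1 × 158 = 158
  H-H: 1 × 423 = 423
  Σ(broken) = 581 kJ
Bonds formed (products):
  H-F: 2 × 585 = 1170
  Σ(formed) = 1170 kJ
ΔH = Σ(broken) − Σ(formed) = 581 − 1170 = −589 kJ

ΔH ≈ −589 kJ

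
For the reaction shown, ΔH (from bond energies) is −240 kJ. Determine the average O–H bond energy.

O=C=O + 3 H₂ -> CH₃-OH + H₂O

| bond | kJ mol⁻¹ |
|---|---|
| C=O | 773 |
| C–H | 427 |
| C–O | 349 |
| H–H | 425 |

D(O–H) ≈ 477 kJ/mol

Let D be the O–H bond energy.
Σ(broken) = 2×773 + 3×425 = 2821
Σ(formed) = 3×427 + 1×349 + 3×D = 1630 + 3D
ΔH = Σ(broken) − Σ(formed) = (2821) − (1630 + 3D) = +1191 − 3D
Setting this equal to −240 kJ gives 3D = 1431, so D = 477 kJ/mol.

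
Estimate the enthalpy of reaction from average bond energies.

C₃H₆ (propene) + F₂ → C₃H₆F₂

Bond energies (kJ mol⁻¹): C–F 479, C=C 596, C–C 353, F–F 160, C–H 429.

Bonds broken (reactants):
  C–C: 1 × 353 = 353
  C–H: 6 × 429 = 2574
  C=C: 1 × 596 = 596
  F–F: 1 × 160 = 160
  Σ(broken) = 3683 kJ
Bonds formed (products):
  C–C: 2 × 353 = 706
  C–F: 2 × 479 = 958
  C–H: 6 × 429 = 2574
  Σ(formed) = 4238 kJ
ΔH = Σ(broken) − Σ(formed) = 3683 − 4238 = −555 kJ

ΔH ≈ −555 kJ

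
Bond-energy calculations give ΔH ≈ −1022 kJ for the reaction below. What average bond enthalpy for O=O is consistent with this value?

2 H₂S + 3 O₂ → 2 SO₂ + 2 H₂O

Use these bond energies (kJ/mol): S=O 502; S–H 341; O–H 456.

D(O=O) ≈ 482 kJ/mol

Let D be the O=O bond energy.
Σ(broken) = 3×D + 4×341 = 1364 + 3D
Σ(formed) = 4×456 + 4×502 = 3832
ΔH = Σ(broken) − Σ(formed) = (1364 + 3D) − (3832) = −2468 + 3D
Setting this equal to −1022 kJ gives 3D = 1446, so D = 482 kJ/mol.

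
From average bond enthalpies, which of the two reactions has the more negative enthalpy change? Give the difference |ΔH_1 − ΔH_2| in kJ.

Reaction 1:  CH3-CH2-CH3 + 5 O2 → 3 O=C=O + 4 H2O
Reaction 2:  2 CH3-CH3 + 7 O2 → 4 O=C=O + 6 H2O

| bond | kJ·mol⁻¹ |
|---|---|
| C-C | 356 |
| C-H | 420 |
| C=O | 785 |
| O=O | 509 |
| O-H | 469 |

Reaction 1:
  Bonds broken (reactants):
    C-C: 2 × 356 = 712
    C-H: 8 × 420 = 3360
    O=O: 5 × 509 = 2545
    Σ(broken) = 6617 kJ
  Bonds formed (products):
    C=O: 6 × 785 = 4710
    O-H: 8 × 469 = 3752
    Σ(formed) = 8462 kJ
  ΔH_1 = 6617 − 8462 = −1845 kJ
Reaction 2:
  Bonds broken (reactants):
    C-C: 2 × 356 = 712
    C-H: 12 × 420 = 5040
    O=O: 7 × 509 = 3563
    Σ(broken) = 9315 kJ
  Bonds formed (products):
    C=O: 8 × 785 = 6280
    O-H: 12 × 469 = 5628
    Σ(formed) = 11908 kJ
  ΔH_2 = 9315 − 11908 = −2593 kJ
ΔH_1 − ΔH_2 = +748 kJ, so reaction 2 has the more negative ΔH; |ΔH_1 − ΔH_2| = 748 kJ.

Reaction 2, by 748 kJ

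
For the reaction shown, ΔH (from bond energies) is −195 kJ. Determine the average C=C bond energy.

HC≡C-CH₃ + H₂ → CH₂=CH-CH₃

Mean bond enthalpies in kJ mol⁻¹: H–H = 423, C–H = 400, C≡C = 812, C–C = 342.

D(C=C) ≈ 630 kJ/mol

Let D be the C=C bond energy.
Σ(broken) = 1×812 + 1×342 + 4×400 + 1×423 = 3177
Σ(formed) = 1×342 + 6×400 + 1×D = 2742 + D
ΔH = Σ(broken) − Σ(formed) = (3177) − (2742 + D) = +435 − D
Setting this equal to −195 kJ gives D = 630 kJ/mol.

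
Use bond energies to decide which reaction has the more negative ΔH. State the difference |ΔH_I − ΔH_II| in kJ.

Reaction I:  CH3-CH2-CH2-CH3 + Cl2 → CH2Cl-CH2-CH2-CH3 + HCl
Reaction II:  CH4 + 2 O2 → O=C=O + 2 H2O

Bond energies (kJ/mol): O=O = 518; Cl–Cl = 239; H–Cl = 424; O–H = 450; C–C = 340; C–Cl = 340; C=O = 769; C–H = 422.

Reaction I:
  Bonds broken (reactants):
    C–C: 3 × 340 = 1020
    C–H: 10 × 422 = 4220
    Cl–Cl: 1 × 239 = 239
    Σ(broken) = 5479 kJ
  Bonds formed (products):
    C–C: 3 × 340 = 1020
    C–Cl: 1 × 340 = 340
    C–H: 9 × 422 = 3798
    H–Cl: 1 × 424 = 424
    Σ(formed) = 5582 kJ
  ΔH_I = 5479 − 5582 = −103 kJ
Reaction II:
  Bonds broken (reactants):
    C–H: 4 × 422 = 1688
    O=O: 2 × 518 = 1036
    Σ(broken) = 2724 kJ
  Bonds formed (products):
    C=O: 2 × 769 = 1538
    O–H: 4 × 450 = 1800
    Σ(formed) = 3338 kJ
  ΔH_II = 2724 − 3338 = −614 kJ
ΔH_I − ΔH_II = +511 kJ, so reaction II has the more negative ΔH; |ΔH_I − ΔH_II| = 511 kJ.

Reaction II, by 511 kJ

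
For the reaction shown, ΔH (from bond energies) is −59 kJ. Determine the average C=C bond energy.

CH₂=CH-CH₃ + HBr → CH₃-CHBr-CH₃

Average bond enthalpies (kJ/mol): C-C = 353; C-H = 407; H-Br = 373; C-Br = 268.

D(C=C) ≈ 596 kJ/mol

Let D be the C=C bond energy.
Σ(broken) = 1×353 + 6×407 + 1×D + 1×373 = 3168 + D
Σ(formed) = 1×268 + 2×353 + 7×407 = 3823
ΔH = Σ(broken) − Σ(formed) = (3168 + D) − (3823) = −655 + D
Setting this equal to −59 kJ gives D = 596 kJ/mol.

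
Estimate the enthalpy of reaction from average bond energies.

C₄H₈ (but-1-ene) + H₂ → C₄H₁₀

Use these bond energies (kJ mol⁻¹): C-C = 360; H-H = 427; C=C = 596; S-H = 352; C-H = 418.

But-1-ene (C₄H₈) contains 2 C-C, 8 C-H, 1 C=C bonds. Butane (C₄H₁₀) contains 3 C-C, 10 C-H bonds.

Bonds broken (reactants):
  C-C: 2 × 360 = 720
  C-H: 8 × 418 = 3344
  C=C: 1 × 596 = 596
  H-H: 1 × 427 = 427
  Σ(broken) = 5087 kJ
Bonds formed (products):
  C-C: 3 × 360 = 1080
  C-H: 10 × 418 = 4180
  Σ(formed) = 5260 kJ
ΔH = Σ(broken) − Σ(formed) = 5087 − 5260 = −173 kJ

ΔH ≈ −173 kJ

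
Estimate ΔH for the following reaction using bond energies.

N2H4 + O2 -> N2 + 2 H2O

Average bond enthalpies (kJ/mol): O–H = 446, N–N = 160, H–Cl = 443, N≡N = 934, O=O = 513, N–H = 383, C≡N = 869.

Bonds broken (reactants):
  N–H: 4 × 383 = 1532
  N–N: 1 × 160 = 160
  O=O: 1 × 513 = 513
  Σ(broken) = 2205 kJ
Bonds formed (products):
  N≡N: 1 × 934 = 934
  O–H: 4 × 446 = 1784
  Σ(formed) = 2718 kJ
ΔH = Σ(broken) − Σ(formed) = 2205 − 2718 = −513 kJ

ΔH ≈ −513 kJ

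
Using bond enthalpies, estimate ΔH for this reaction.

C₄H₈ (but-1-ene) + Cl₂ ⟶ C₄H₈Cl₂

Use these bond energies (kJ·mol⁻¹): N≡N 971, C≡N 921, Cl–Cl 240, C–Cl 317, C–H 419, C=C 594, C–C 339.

ΔH ≈ −139 kJ

Bonds broken (reactants):
  C–C: 2 × 339 = 678
  C–H: 8 × 419 = 3352
  C=C: 1 × 594 = 594
  Cl–Cl: 1 × 240 = 240
  Σ(broken) = 4864 kJ
Bonds formed (products):
  C–C: 3 × 339 = 1017
  C–Cl: 2 × 317 = 634
  C–H: 8 × 419 = 3352
  Σ(formed) = 5003 kJ
ΔH = Σ(broken) − Σ(formed) = 4864 − 5003 = −139 kJ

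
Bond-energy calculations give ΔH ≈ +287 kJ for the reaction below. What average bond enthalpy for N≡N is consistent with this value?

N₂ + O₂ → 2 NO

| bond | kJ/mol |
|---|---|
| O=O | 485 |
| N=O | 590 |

D(N≡N) ≈ 982 kJ/mol

Let D be the N≡N bond energy.
Σ(broken) = 1×D + 1×485 = 485 + D
Σ(formed) = 2×590 = 1180
ΔH = Σ(broken) − Σ(formed) = (485 + D) − (1180) = −695 + D
Setting this equal to +287 kJ gives D = 982 kJ/mol.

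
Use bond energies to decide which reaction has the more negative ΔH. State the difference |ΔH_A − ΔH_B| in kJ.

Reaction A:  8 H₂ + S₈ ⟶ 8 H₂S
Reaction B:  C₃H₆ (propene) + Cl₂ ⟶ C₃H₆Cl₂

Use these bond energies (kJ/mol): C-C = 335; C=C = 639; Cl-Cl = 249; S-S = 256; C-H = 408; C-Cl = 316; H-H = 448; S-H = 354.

Reaction B, by 47 kJ

Reaction A:
  Bonds broken (reactants):
    H-H: 8 × 448 = 3584
    S-S: 8 × 256 = 2048
    Σ(broken) = 5632 kJ
  Bonds formed (products):
    S-H: 16 × 354 = 5664
    Σ(formed) = 5664 kJ
  ΔH_A = 5632 − 5664 = −32 kJ
Reaction B:
  Bonds broken (reactants):
    C-C: 1 × 335 = 335
    C-H: 6 × 408 = 2448
    C=C: 1 × 639 = 639
    Cl-Cl: 1 × 249 = 249
    Σ(broken) = 3671 kJ
  Bonds formed (products):
    C-C: 2 × 335 = 670
    C-Cl: 2 × 316 = 632
    C-H: 6 × 408 = 2448
    Σ(formed) = 3750 kJ
  ΔH_B = 3671 − 3750 = −79 kJ
ΔH_A − ΔH_B = +47 kJ, so reaction B has the more negative ΔH; |ΔH_A − ΔH_B| = 47 kJ.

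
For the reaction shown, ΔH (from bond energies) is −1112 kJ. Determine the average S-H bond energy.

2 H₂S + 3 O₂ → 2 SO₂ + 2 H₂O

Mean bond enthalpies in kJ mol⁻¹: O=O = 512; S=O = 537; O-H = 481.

D(S-H) ≈ 356 kJ/mol

Let D be the S-H bond energy.
Σ(broken) = 3×512 + 4×D = 1536 + 4D
Σ(formed) = 4×481 + 4×537 = 4072
ΔH = Σ(broken) − Σ(formed) = (1536 + 4D) − (4072) = −2536 + 4D
Setting this equal to −1112 kJ gives 4D = 1424, so D = 356 kJ/mol.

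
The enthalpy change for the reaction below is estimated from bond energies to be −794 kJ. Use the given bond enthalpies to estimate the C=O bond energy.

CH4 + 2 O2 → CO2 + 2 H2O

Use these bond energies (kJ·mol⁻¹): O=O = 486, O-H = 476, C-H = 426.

Let D be the C=O bond energy.
Σ(broken) = 4×426 + 2×486 = 2676
Σ(formed) = 2×D + 4×476 = 1904 + 2D
ΔH = Σ(broken) − Σ(formed) = (2676) − (1904 + 2D) = +772 − 2D
Setting this equal to −794 kJ gives 2D = 1566, so D = 783 kJ/mol.

D(C=O) ≈ 783 kJ/mol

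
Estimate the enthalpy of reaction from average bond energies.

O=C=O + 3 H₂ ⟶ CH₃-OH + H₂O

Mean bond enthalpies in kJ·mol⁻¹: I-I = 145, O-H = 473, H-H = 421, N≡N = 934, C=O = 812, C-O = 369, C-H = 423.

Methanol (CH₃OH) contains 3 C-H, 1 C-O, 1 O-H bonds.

ΔH ≈ −170 kJ

Bonds broken (reactants):
  C=O: 2 × 812 = 1624
  H-H: 3 × 421 = 1263
  Σ(broken) = 2887 kJ
Bonds formed (products):
  C-H: 3 × 423 = 1269
  C-O: 1 × 369 = 369
  O-H: 3 × 473 = 1419
  Σ(formed) = 3057 kJ
ΔH = Σ(broken) − Σ(formed) = 2887 − 3057 = −170 kJ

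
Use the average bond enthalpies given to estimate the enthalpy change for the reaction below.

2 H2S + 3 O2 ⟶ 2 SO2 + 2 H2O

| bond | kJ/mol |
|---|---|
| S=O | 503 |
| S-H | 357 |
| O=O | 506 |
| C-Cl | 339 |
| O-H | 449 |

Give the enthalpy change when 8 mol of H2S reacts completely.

ΔH = −3448 kJ

Bonds broken (reactants):
  O=O: 3 × 506 = 1518
  S-H: 4 × 357 = 1428
  Σ(broken) = 2946 kJ
Bonds formed (products):
  O-H: 4 × 449 = 1796
  S=O: 4 × 503 = 2012
  Σ(formed) = 3808 kJ
ΔH = Σ(broken) − Σ(formed) = 2946 − 3808 = −862 kJ
For 4× the reaction as written: 4 × (−862) = −3448 kJ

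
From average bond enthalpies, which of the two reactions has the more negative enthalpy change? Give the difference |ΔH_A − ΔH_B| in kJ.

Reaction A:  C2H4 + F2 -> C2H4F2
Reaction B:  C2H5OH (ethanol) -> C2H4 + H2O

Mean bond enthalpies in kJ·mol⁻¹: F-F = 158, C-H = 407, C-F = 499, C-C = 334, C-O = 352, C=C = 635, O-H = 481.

Reaction A, by 516 kJ

Reaction A:
  Bonds broken (reactants):
    C-H: 4 × 407 = 1628
    C=C: 1 × 635 = 635
    F-F: 1 × 158 = 158
    Σ(broken) = 2421 kJ
  Bonds formed (products):
    C-C: 1 × 334 = 334
    C-F: 2 × 499 = 998
    C-H: 4 × 407 = 1628
    Σ(formed) = 2960 kJ
  ΔH_A = 2421 − 2960 = −539 kJ
Reaction B:
  Bonds broken (reactants):
    C-C: 1 × 334 = 334
    C-H: 5 × 407 = 2035
    C-O: 1 × 352 = 352
    O-H: 1 × 481 = 481
    Σ(broken) = 3202 kJ
  Bonds formed (products):
    C-H: 4 × 407 = 1628
    C=C: 1 × 635 = 635
    O-H: 2 × 481 = 962
    Σ(formed) = 3225 kJ
  ΔH_B = 3202 − 3225 = −23 kJ
ΔH_A − ΔH_B = −516 kJ, so reaction A has the more negative ΔH; |ΔH_A − ΔH_B| = 516 kJ.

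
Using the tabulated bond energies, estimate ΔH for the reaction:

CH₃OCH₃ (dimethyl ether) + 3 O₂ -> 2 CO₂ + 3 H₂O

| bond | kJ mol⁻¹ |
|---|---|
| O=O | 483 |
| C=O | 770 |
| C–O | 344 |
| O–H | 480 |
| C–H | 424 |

Bonds broken (reactants):
  C–H: 6 × 424 = 2544
  C–O: 2 × 344 = 688
  O=O: 3 × 483 = 1449
  Σ(broken) = 4681 kJ
Bonds formed (products):
  C=O: 4 × 770 = 3080
  O–H: 6 × 480 = 2880
  Σ(formed) = 5960 kJ
ΔH = Σ(broken) − Σ(formed) = 4681 − 5960 = −1279 kJ

ΔH ≈ −1279 kJ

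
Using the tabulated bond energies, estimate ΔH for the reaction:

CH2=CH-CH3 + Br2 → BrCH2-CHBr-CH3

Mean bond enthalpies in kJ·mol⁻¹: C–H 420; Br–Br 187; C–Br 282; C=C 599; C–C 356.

ΔH ≈ −134 kJ

Bonds broken (reactants):
  Br–Br: 1 × 187 = 187
  C–C: 1 × 356 = 356
  C–H: 6 × 420 = 2520
  C=C: 1 × 599 = 599
  Σ(broken) = 3662 kJ
Bonds formed (products):
  C–Br: 2 × 282 = 564
  C–C: 2 × 356 = 712
  C–H: 6 × 420 = 2520
  Σ(formed) = 3796 kJ
ΔH = Σ(broken) − Σ(formed) = 3662 − 3796 = −134 kJ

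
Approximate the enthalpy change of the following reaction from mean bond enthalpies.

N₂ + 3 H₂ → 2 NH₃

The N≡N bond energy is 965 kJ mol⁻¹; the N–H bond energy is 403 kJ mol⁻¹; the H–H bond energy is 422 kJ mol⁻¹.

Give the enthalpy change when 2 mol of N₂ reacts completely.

Bonds broken (reactants):
  H–H: 3 × 422 = 1266
  N≡N: 1 × 965 = 965
  Σ(broken) = 2231 kJ
Bonds formed (products):
  N–H: 6 × 403 = 2418
  Σ(formed) = 2418 kJ
ΔH = Σ(broken) − Σ(formed) = 2231 − 2418 = −187 kJ
For 2× the reaction as written: 2 × (−187) = −374 kJ

ΔH = −374 kJ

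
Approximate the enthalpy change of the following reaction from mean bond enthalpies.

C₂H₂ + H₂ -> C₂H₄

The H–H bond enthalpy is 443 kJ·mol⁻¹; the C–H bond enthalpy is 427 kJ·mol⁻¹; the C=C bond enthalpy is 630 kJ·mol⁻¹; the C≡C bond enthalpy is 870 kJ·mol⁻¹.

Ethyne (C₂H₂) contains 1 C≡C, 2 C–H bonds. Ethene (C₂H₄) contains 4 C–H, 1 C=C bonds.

Bonds broken (reactants):
  C≡C: 1 × 870 = 870
  C–H: 2 × 427 = 854
  H–H: 1 × 443 = 443
  Σ(broken) = 2167 kJ
Bonds formed (products):
  C–H: 4 × 427 = 1708
  C=C: 1 × 630 = 630
  Σ(formed) = 2338 kJ
ΔH = Σ(broken) − Σ(formed) = 2167 − 2338 = −171 kJ

ΔH ≈ −171 kJ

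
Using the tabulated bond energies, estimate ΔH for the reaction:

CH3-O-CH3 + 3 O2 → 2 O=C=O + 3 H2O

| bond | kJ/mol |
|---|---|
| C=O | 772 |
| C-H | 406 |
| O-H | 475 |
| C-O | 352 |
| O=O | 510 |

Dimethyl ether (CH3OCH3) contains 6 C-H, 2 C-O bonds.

ΔH ≈ −1268 kJ

Bonds broken (reactants):
  C-H: 6 × 406 = 2436
  C-O: 2 × 352 = 704
  O=O: 3 × 510 = 1530
  Σ(broken) = 4670 kJ
Bonds formed (products):
  C=O: 4 × 772 = 3088
  O-H: 6 × 475 = 2850
  Σ(formed) = 5938 kJ
ΔH = Σ(broken) − Σ(formed) = 4670 − 5938 = −1268 kJ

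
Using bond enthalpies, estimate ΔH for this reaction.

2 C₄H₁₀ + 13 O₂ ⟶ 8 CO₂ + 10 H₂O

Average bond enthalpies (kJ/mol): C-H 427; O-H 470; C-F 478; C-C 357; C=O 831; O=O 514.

Bonds broken (reactants):
  C-C: 6 × 357 = 2142
  C-H: 20 × 427 = 8540
  O=O: 13 × 514 = 6682
  Σ(broken) = 17364 kJ
Bonds formed (products):
  C=O: 16 × 831 = 13296
  O-H: 20 × 470 = 9400
  Σ(formed) = 22696 kJ
ΔH = Σ(broken) − Σ(formed) = 17364 − 22696 = −5332 kJ

ΔH ≈ −5332 kJ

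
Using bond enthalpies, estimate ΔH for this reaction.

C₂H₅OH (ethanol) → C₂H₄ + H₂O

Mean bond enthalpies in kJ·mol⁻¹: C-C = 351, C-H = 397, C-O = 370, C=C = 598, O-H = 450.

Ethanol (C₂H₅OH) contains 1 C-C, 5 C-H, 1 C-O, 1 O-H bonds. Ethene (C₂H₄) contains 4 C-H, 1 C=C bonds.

ΔH ≈ +70 kJ

Bonds broken (reactants):
  C-C: 1 × 351 = 351
  C-H: 5 × 397 = 1985
  C-O: 1 × 370 = 370
  O-H: 1 × 450 = 450
  Σ(broken) = 3156 kJ
Bonds formed (products):
  C-H: 4 × 397 = 1588
  C=C: 1 × 598 = 598
  O-H: 2 × 450 = 900
  Σ(formed) = 3086 kJ
ΔH = Σ(broken) − Σ(formed) = 3156 − 3086 = +70 kJ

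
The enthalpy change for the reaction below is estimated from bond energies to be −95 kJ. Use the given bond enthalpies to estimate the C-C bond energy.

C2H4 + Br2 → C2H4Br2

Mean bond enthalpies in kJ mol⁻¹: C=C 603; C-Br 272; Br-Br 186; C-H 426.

Let D be the C-C bond energy.
Σ(broken) = 1×186 + 4×426 + 1×603 = 2493
Σ(formed) = 2×272 + 1×D + 4×426 = 2248 + D
ΔH = Σ(broken) − Σ(formed) = (2493) − (2248 + D) = +245 − D
Setting this equal to −95 kJ gives D = 340 kJ/mol.

D(C-C) ≈ 340 kJ/mol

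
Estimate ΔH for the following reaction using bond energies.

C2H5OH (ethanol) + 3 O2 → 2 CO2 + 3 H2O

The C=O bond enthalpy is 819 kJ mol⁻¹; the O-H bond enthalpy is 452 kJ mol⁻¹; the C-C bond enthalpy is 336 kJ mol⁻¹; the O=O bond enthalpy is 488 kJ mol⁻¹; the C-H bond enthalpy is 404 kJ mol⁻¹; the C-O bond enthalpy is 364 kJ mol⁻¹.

ΔH ≈ −1352 kJ

Bonds broken (reactants):
  C-C: 1 × 336 = 336
  C-H: 5 × 404 = 2020
  C-O: 1 × 364 = 364
  O-H: 1 × 452 = 452
  O=O: 3 × 488 = 1464
  Σ(broken) = 4636 kJ
Bonds formed (products):
  C=O: 4 × 819 = 3276
  O-H: 6 × 452 = 2712
  Σ(formed) = 5988 kJ
ΔH = Σ(broken) − Σ(formed) = 4636 − 5988 = −1352 kJ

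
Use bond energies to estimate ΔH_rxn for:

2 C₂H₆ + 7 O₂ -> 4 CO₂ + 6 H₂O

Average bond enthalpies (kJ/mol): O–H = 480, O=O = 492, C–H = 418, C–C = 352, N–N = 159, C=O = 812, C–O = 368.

ΔH ≈ −3092 kJ

Bonds broken (reactants):
  C–C: 2 × 352 = 704
  C–H: 12 × 418 = 5016
  O=O: 7 × 492 = 3444
  Σ(broken) = 9164 kJ
Bonds formed (products):
  C=O: 8 × 812 = 6496
  O–H: 12 × 480 = 5760
  Σ(formed) = 12256 kJ
ΔH = Σ(broken) − Σ(formed) = 9164 − 12256 = −3092 kJ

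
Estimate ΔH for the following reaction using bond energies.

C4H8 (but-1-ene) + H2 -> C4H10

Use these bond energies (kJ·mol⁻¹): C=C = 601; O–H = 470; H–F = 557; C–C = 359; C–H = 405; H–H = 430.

ΔH ≈ −138 kJ

Bonds broken (reactants):
  C–C: 2 × 359 = 718
  C–H: 8 × 405 = 3240
  C=C: 1 × 601 = 601
  H–H: 1 × 430 = 430
  Σ(broken) = 4989 kJ
Bonds formed (products):
  C–C: 3 × 359 = 1077
  C–H: 10 × 405 = 4050
  Σ(formed) = 5127 kJ
ΔH = Σ(broken) − Σ(formed) = 4989 − 5127 = −138 kJ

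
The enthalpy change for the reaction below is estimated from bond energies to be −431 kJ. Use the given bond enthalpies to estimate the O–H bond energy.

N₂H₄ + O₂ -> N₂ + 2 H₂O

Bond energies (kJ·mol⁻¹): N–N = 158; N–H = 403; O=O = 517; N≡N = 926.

D(O–H) ≈ 448 kJ/mol

Let D be the O–H bond energy.
Σ(broken) = 4×403 + 1×158 + 1×517 = 2287
Σ(formed) = 1×926 + 4×D = 926 + 4D
ΔH = Σ(broken) − Σ(formed) = (2287) − (926 + 4D) = +1361 − 4D
Setting this equal to −431 kJ gives 4D = 1792, so D = 448 kJ/mol.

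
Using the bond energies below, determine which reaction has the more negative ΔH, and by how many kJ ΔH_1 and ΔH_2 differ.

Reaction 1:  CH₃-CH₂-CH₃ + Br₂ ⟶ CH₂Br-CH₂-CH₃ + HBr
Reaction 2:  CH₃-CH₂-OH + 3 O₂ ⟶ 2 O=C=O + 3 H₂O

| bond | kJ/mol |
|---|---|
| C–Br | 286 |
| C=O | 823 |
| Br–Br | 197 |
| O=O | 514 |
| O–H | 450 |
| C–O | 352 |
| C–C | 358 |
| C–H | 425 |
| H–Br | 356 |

Reaction 2, by 1145 kJ

Reaction 1:
  Bonds broken (reactants):
    Br–Br: 1 × 197 = 197
    C–C: 2 × 358 = 716
    C–H: 8 × 425 = 3400
    Σ(broken) = 4313 kJ
  Bonds formed (products):
    C–Br: 1 × 286 = 286
    C–C: 2 × 358 = 716
    C–H: 7 × 425 = 2975
    H–Br: 1 × 356 = 356
    Σ(formed) = 4333 kJ
  ΔH_1 = 4313 − 4333 = −20 kJ
Reaction 2:
  Bonds broken (reactants):
    C–C: 1 × 358 = 358
    C–H: 5 × 425 = 2125
    C–O: 1 × 352 = 352
    O–H: 1 × 450 = 450
    O=O: 3 × 514 = 1542
    Σ(broken) = 4827 kJ
  Bonds formed (products):
    C=O: 4 × 823 = 3292
    O–H: 6 × 450 = 2700
    Σ(formed) = 5992 kJ
  ΔH_2 = 4827 − 5992 = −1165 kJ
ΔH_1 − ΔH_2 = +1145 kJ, so reaction 2 has the more negative ΔH; |ΔH_1 − ΔH_2| = 1145 kJ.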